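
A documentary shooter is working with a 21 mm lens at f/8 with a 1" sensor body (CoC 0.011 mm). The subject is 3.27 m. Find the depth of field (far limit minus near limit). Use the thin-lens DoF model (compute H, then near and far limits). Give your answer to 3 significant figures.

Hyperfocal distance H = f²/(N·c) + f = 21²/(8 × 0.011) + 21 = 441/0.088 + 21 ≈ 5032.4 mm ≈ 5.032 m.
Near limit Dn = s·(H − f)/(H + s − 2f) = 3270 × (5032.4 − 21) / (5032.4 + 3270 − 2 × 21) = 3270 × 5011.4 / 8260.4 ≈ 1983.8 mm.
Far limit Df = s·(H − f)/(H − s) = 3270 × (5032.4 − 21) / (5032.4 − 3270) = 3270 × 5011.4 / 1762.4 ≈ 9298.4 mm.
Depth of field = Df − Dn = 9298.4 − 1983.8 ≈ 7314.6 mm ≈ 7.31 m.

7.31 m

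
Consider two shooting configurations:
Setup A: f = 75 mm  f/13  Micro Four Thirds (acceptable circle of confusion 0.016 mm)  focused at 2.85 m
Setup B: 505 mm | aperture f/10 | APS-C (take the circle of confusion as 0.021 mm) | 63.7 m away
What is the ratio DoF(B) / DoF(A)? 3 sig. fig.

Setup A: H = 75²/(13×0.016) + 75 ≈ 27118.3 mm; DoF = Df − Dn = 3175.89 − 2584.77 ≈ 591.12 mm.
Setup B: H = 505²/(10×0.021) + 505 ≈ 1214909.8 mm; DoF = Df − Dn = 67196.8 − 60549.2 ≈ 6647.6 mm.
Ratio = 6647.6 / 591.12 ≈ 11.2.

11.2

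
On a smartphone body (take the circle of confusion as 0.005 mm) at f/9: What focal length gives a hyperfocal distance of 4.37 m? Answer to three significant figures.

From H = f²/(N·c) + f, with f ≪ H: f ≈ √(H·N·c) = √(4370 × 9 × 0.005) = √196.65 ≈ 14.02 mm.
The +f correction barely moves this — solving exactly, f² + N·c·f − N·c·H = 0 ⇒ f = (−N·c + √((N·c)² + 4·N·c·H))/2 = (−0.045 + √786.60)/2 ≈ 14.001 mm, so f ≈ 14.0 mm.

14.0 mm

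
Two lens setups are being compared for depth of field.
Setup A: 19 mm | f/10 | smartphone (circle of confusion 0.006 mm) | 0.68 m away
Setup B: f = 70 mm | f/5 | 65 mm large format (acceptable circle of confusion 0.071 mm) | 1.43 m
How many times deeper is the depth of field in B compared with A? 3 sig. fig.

Setup A: H = 19²/(10×0.006) + 19 ≈ 6035.7 mm; DoF = Df − Dn = 763.93 − 612.69 ≈ 151.24 mm.
Setup B: H = 70²/(5×0.071) + 70 ≈ 13872.8 mm; DoF = Df − Dn = 1586.30 − 1301.74 ≈ 284.56 mm.
Ratio = 284.56 / 151.24 ≈ 1.88.

1.88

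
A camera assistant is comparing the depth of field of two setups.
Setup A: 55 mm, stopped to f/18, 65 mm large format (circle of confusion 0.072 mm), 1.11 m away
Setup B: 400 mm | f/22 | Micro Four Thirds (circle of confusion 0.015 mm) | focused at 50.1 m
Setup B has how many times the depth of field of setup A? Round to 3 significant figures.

8.23

Setup A: H = 55²/(18×0.072) + 55 ≈ 2389.1 mm; DoF = Df − Dn = 2025.5 − 764.5 ≈ 1261.0 mm.
Setup B: H = 400²/(22×0.015) + 400 ≈ 485248.5 mm; DoF = Df − Dn = 55822 − 45442 ≈ 10380 mm.
Ratio = 10380 / 1261.0 ≈ 8.23.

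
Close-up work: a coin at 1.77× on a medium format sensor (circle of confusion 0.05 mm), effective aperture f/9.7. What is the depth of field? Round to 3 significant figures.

At magnification m, DoF ≈ 2·N_eff·c/m² = 2 × 9.7 × 0.05 / 1.77² = 0.97 / 3.133 ≈ 0.31 mm.

0.310 mm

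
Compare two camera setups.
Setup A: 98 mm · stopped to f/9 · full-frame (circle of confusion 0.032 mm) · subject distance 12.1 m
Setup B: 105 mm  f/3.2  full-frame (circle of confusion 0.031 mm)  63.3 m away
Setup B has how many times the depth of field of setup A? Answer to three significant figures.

Setup A: H = 98²/(9×0.032) + 98 ≈ 33445.2 mm; DoF = Df − Dn = 18904 − 8898 ≈ 10006 mm.
Setup B: H = 105²/(3.2×0.031) + 105 ≈ 111244.1 mm; DoF = Df − Dn = 146736 − 40354 ≈ 106382 mm.
Ratio = 106382 / 10006 ≈ 10.6.

10.6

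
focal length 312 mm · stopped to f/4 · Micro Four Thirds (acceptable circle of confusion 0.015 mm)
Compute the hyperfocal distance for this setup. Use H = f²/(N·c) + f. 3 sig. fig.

Hyperfocal distance H = f²/(N·c) + f = 312²/(4 × 0.015) + 312 = 97344/0.06 + 312 ≈ 1622712.0 mm ≈ 1620 m.

1620 m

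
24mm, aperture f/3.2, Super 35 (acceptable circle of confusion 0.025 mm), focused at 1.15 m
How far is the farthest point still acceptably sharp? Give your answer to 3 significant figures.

1.36 m

Hyperfocal distance H = f²/(N·c) + f = 24²/(3.2 × 0.025) + 24 = 576/0.08 + 24 ≈ 7224.0 mm ≈ 7.224 m.
Far limit Df = s·(H − f)/(H − s) = 1150 × (7224.0 − 24) / (7224.0 − 1150) = 1150 × 7200.0 / 6074.0 ≈ 1363.2 mm ≈ 1.36 m.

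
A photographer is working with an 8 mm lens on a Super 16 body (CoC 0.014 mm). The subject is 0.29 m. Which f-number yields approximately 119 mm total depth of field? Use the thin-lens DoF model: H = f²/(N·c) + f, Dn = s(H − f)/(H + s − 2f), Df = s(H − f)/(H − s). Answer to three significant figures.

Write h = H − f = f²/(N·c). The thin-lens limits are Dn = s·h/(h + (s−f)) and Df = s·h/(h − (s−f)), so DoF = Df − Dn = 2·s·(s−f)·h / (h² − (s−f)²).
That is a quadratic in h: DoF·h² − 2·s·(s−f)·h − DoF·(s−f)² = 0 ⇒ h = (s−f)·(s + √(s² + DoF²)) / DoF = 282 × (290 + √(290² + 119²)) / 119 = 282 × (290 + 313.466) / 119 ≈ 1430.1 mm.
Then N = f²/(c·h) = 8² / (0.014 × 1430.1) = 64 / 20.021 ≈ 3.20.

f/3.20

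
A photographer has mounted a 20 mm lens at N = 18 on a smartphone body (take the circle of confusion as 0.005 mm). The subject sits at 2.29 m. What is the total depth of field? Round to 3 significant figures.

Hyperfocal distance H = f²/(N·c) + f = 20²/(18 × 0.005) + 20 = 400/0.09 + 20 ≈ 4464.4 mm ≈ 4.464 m.
Near limit Dn = s·(H − f)/(H + s − 2f) = 2290 × (4464.4 − 20) / (4464.4 + 2290 − 2 × 20) = 2290 × 4444.4 / 6714.4 ≈ 1515.8 mm.
Far limit Df = s·(H − f)/(H − s) = 2290 × (4464.4 − 20) / (4464.4 − 2290) = 2290 × 4444.4 / 2174.4 ≈ 4680.6 mm.
Depth of field = Df − Dn = 4680.6 − 1515.8 ≈ 3164.8 mm ≈ 3.16 m.

3.16 m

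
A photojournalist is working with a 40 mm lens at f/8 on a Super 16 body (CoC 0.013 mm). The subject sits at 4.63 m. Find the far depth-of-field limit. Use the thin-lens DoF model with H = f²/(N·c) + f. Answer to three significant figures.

Hyperfocal distance H = f²/(N·c) + f = 40²/(8 × 0.013) + 40 = 1600/0.104 + 40 ≈ 15424.6 mm ≈ 15.42 m.
Far limit Df = s·(H − f)/(H − s) = 4630 × (15424.6 − 40) / (15424.6 − 4630) = 4630 × 15384.6 / 10794.6 ≈ 6598.7 mm ≈ 6.60 m.

6.60 m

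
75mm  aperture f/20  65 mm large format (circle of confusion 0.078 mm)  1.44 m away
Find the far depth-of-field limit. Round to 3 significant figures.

2.32 m

Hyperfocal distance H = f²/(N·c) + f = 75²/(20 × 0.078) + 75 = 5625/1.56 + 75 ≈ 3680.8 mm ≈ 3.681 m.
Far limit Df = s·(H − f)/(H − s) = 1440 × (3680.8 − 75) / (3680.8 − 1440) = 1440 × 3605.8 / 2240.8 ≈ 2317.2 mm ≈ 2.32 m.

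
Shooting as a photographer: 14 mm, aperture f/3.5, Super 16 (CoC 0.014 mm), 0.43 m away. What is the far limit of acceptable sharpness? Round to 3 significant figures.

480 mm

Hyperfocal distance H = f²/(N·c) + f = 14²/(3.5 × 0.014) + 14 = 196/0.049 + 14 ≈ 4014.0 mm ≈ 4.014 m.
Far limit Df = s·(H − f)/(H − s) = 430 × (4014.0 − 14) / (4014.0 − 430) = 430 × 4000.0 / 3584.0 ≈ 479.91 mm.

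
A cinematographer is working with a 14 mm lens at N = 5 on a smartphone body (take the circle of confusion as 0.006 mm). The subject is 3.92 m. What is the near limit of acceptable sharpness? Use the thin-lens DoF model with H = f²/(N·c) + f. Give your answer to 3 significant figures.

Hyperfocal distance H = f²/(N·c) + f = 14²/(5 × 0.006) + 14 = 196/0.03 + 14 ≈ 6547.3 mm ≈ 6.547 m.
Near limit Dn = s·(H − f)/(H + s − 2f) = 3920 × (6547.3 − 14) / (6547.3 + 3920 − 2 × 14) = 3920 × 6533.3 / 10439.3 ≈ 2453.3 mm ≈ 2.45 m.

2.45 m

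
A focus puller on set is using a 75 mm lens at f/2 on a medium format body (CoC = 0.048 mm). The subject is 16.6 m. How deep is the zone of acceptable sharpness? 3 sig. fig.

10.2 m

Hyperfocal distance H = f²/(N·c) + f = 75²/(2 × 0.048) + 75 = 5625/0.096 + 75 ≈ 58668.8 mm ≈ 58.67 m.
Near limit Dn = s·(H − f)/(H + s − 2f) = 16600 × (58668.8 − 75) / (58668.8 + 16600 − 2 × 75) = 16600 × 58593.8 / 75118.8 ≈ 12948 mm.
Far limit Df = s·(H − f)/(H − s) = 16600 × (58668.8 − 75) / (58668.8 − 16600) = 16600 × 58593.8 / 42068.8 ≈ 23121 mm.
Depth of field = Df − Dn = 23121 − 12948 ≈ 10173 mm ≈ 10.2 m.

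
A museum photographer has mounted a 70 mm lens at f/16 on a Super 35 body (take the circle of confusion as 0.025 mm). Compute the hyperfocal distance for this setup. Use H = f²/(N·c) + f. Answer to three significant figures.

12.3 m

Hyperfocal distance H = f²/(N·c) + f = 70²/(16 × 0.025) + 70 = 4900/0.4 + 70 ≈ 12320.0 mm ≈ 12.3 m.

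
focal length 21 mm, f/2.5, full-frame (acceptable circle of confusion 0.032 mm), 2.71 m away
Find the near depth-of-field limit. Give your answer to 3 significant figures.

Hyperfocal distance H = f²/(N·c) + f = 21²/(2.5 × 0.032) + 21 = 441/0.08 + 21 ≈ 5533.5 mm ≈ 5.534 m.
Near limit Dn = s·(H − f)/(H + s − 2f) = 2710 × (5533.5 − 21) / (5533.5 + 2710 − 2 × 21) = 2710 × 5512.5 / 8201.5 ≈ 1821.5 mm ≈ 1.82 m.

1.82 m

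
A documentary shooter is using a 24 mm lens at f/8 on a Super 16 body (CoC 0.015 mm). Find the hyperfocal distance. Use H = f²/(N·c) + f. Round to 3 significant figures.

4.82 m

Hyperfocal distance H = f²/(N·c) + f = 24²/(8 × 0.015) + 24 = 576/0.12 + 24 ≈ 4824.0 mm ≈ 4.82 m.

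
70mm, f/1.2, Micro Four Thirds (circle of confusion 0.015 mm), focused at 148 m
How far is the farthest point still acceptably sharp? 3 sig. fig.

324 m

Hyperfocal distance H = f²/(N·c) + f = 70²/(1.2 × 0.015) + 70 = 4900/0.018 + 70 ≈ 272292.2 mm ≈ 272.3 m.
Far limit Df = s·(H − f)/(H − s) = 148000 × (272292.2 − 70) / (272292.2 − 148000) = 148000 × 272222.2 / 124292.2 ≈ 324147 mm ≈ 324 m.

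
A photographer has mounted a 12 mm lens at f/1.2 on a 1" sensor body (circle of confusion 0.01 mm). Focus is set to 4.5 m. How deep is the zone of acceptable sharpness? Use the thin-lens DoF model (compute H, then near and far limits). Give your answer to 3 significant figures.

3.91 m

Hyperfocal distance H = f²/(N·c) + f = 12²/(1.2 × 0.01) + 12 = 144/0.012 + 12 ≈ 12012.0 mm ≈ 12.01 m.
Near limit Dn = s·(H − f)/(H + s − 2f) = 4500 × (12012.0 − 12) / (12012.0 + 4500 − 2 × 12) = 4500 × 12000.0 / 16488.0 ≈ 3275.1 mm.
Far limit Df = s·(H − f)/(H − s) = 4500 × (12012.0 − 12) / (12012.0 − 4500) = 4500 × 12000.0 / 7512.0 ≈ 7188.5 mm.
Depth of field = Df − Dn = 7188.5 − 3275.1 ≈ 3913.4 mm ≈ 3.91 m.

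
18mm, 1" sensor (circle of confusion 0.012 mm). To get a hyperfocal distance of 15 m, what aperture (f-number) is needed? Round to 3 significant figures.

f/1.80

Rearrange H = f²/(N·c) + f for N: N = f² / ((H − f)·c).
N = 18² / ((15000 − 18) × 0.012) = 324 / 179.8 ≈ 1.80.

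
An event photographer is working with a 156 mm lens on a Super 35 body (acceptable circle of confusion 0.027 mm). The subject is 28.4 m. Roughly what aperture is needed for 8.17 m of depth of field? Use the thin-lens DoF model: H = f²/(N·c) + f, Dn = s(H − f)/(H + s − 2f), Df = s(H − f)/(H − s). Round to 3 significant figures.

f/4.50

Write h = H − f = f²/(N·c). The thin-lens limits are Dn = s·h/(h + (s−f)) and Df = s·h/(h − (s−f)), so DoF = Df − Dn = 2·s·(s−f)·h / (h² − (s−f)²).
That is a quadratic in h: DoF·h² − 2·s·(s−f)·h − DoF·(s−f)² = 0 ⇒ h = (s−f)·(s + √(s² + DoF²)) / DoF = 28244 × (28400 + √(28400² + 8170²)) / 8170 = 28244 × (28400 + 29551.8) / 8170 ≈ 200342 mm.
Then N = f²/(c·h) = 156² / (0.027 × 200342) = 24336 / 5409.2 ≈ 4.50.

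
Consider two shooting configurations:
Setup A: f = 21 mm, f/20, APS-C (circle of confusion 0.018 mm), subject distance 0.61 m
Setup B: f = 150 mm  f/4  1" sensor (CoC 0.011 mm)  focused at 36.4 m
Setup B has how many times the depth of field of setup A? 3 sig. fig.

6.80

Setup A: H = 21²/(20×0.018) + 21 ≈ 1246.0 mm; DoF = Df − Dn = 1174.92 − 411.93 ≈ 762.99 mm.
Setup B: H = 150²/(4×0.011) + 150 ≈ 511513.6 mm; DoF = Df − Dn = 39177.2 − 33990.5 ≈ 5186.7 mm.
Ratio = 5186.7 / 762.99 ≈ 6.80.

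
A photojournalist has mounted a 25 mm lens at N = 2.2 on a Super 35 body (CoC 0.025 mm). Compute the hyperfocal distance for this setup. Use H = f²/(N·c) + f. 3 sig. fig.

11.4 m

Hyperfocal distance H = f²/(N·c) + f = 25²/(2.2 × 0.025) + 25 = 625/0.055 + 25 ≈ 11388.6 mm ≈ 11.4 m.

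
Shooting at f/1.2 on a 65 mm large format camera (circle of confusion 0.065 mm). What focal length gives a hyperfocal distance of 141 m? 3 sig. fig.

From H = f²/(N·c) + f, with f ≪ H: f ≈ √(H·N·c) = √(141000 × 1.2 × 0.065) = √10998 ≈ 104.9 mm.
The +f correction barely moves this — solving exactly, f² + N·c·f − N·c·H = 0 ⇒ f = (−N·c + √((N·c)² + 4·N·c·H))/2 = (−0.078 + √43992)/2 ≈ 104.83 mm, so f ≈ 105 mm.

105 mm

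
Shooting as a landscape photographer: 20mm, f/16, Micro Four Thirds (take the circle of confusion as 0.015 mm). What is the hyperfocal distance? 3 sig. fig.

1.69 m

Hyperfocal distance H = f²/(N·c) + f = 20²/(16 × 0.015) + 20 = 400/0.24 + 20 ≈ 1686.7 mm ≈ 1.69 m.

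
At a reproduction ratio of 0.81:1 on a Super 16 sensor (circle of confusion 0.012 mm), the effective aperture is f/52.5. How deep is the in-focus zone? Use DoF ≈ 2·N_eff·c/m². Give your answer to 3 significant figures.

At magnification m, DoF ≈ 2·N_eff·c/m² = 2 × 52.5 × 0.012 / 0.81² = 1.26 / 0.6561 ≈ 1.92 mm.

1.92 mm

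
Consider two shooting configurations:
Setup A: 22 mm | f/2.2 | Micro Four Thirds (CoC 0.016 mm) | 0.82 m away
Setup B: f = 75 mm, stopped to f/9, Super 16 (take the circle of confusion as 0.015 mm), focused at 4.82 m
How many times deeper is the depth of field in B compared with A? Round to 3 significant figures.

11.6

Setup A: H = 22²/(2.2×0.016) + 22 ≈ 13772.0 mm; DoF = Df − Dn = 870.522 − 775.021 ≈ 95.501 mm.
Setup B: H = 75²/(9×0.015) + 75 ≈ 41741.7 mm; DoF = Df − Dn = 5439.4 − 4327.2 ≈ 1112.2 mm.
Ratio = 1112.2 / 95.501 ≈ 11.6.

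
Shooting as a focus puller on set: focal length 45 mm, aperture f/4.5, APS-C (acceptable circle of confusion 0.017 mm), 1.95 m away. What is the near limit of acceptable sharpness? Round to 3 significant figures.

Hyperfocal distance H = f²/(N·c) + f = 45²/(4.5 × 0.017) + 45 = 2025/0.0765 + 45 ≈ 26515.6 mm ≈ 26.52 m.
Near limit Dn = s·(H − f)/(H + s − 2f) = 1950 × (26515.6 − 45) / (26515.6 + 1950 − 2 × 45) = 1950 × 26470.6 / 28375.6 ≈ 1819.1 mm ≈ 1.82 m.

1.82 m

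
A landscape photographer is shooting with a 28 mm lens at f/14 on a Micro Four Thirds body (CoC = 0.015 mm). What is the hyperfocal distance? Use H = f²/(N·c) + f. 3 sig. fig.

Hyperfocal distance H = f²/(N·c) + f = 28²/(14 × 0.015) + 28 = 784/0.21 + 28 ≈ 3761.3 mm ≈ 3.76 m.

3.76 m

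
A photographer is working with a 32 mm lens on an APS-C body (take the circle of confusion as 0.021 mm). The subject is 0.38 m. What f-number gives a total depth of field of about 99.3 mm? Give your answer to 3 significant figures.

Write h = H − f = f²/(N·c). The thin-lens limits are Dn = s·h/(h + (s−f)) and Df = s·h/(h − (s−f)), so DoF = Df − Dn = 2·s·(s−f)·h / (h² − (s−f)²).
That is a quadratic in h: DoF·h² − 2·s·(s−f)·h − DoF·(s−f)² = 0 ⇒ h = (s−f)·(s + √(s² + DoF²)) / DoF = 348 × (380 + √(380² + 99.3²)) / 99.3 = 348 × (380 + 392.760) / 99.3 ≈ 2708.2 mm.
Then N = f²/(c·h) = 32² / (0.021 × 2708.2) = 1024 / 56.871 ≈ 18.

f/18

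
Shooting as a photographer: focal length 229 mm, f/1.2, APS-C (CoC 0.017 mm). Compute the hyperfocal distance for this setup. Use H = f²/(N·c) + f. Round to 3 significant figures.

Hyperfocal distance H = f²/(N·c) + f = 229²/(1.2 × 0.017) + 229 = 52441/0.0204 + 229 ≈ 2570866.3 mm ≈ 2570 m.

2570 m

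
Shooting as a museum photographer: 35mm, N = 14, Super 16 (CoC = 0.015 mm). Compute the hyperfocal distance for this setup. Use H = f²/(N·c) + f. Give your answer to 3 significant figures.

5.87 m

Hyperfocal distance H = f²/(N·c) + f = 35²/(14 × 0.015) + 35 = 1225/0.21 + 35 ≈ 5868.3 mm ≈ 5.87 m.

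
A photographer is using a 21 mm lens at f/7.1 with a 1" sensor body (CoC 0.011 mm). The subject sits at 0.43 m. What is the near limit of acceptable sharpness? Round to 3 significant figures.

401 mm

Hyperfocal distance H = f²/(N·c) + f = 21²/(7.1 × 0.011) + 21 = 441/0.0781 + 21 ≈ 5667.6 mm ≈ 5.668 m.
Near limit Dn = s·(H − f)/(H + s − 2f) = 430 × (5667.6 − 21) / (5667.6 + 430 − 2 × 21) = 430 × 5646.6 / 6055.6 ≈ 400.96 mm.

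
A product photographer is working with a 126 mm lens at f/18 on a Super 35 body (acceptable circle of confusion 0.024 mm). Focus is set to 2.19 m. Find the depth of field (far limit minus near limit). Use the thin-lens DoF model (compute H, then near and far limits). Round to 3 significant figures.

247 mm

Hyperfocal distance H = f²/(N·c) + f = 126²/(18 × 0.024) + 126 = 15876/0.432 + 126 ≈ 36876.0 mm ≈ 36.88 m.
Near limit Dn = s·(H − f)/(H + s − 2f) = 2190 × (36876.0 − 126) / (36876.0 + 2190 − 2 × 126) = 2190 × 36750.0 / 38814.0 ≈ 2073.54 mm.
Far limit Df = s·(H − f)/(H − s) = 2190 × (36876.0 − 126) / (36876.0 − 2190) = 2190 × 36750.0 / 34686.0 ≈ 2320.32 mm.
Depth of field = Df − Dn = 2320.32 − 2073.54 ≈ 246.78 mm.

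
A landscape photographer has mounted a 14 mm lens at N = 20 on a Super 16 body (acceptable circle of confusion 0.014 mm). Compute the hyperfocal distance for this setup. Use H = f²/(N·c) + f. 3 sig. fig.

Hyperfocal distance H = f²/(N·c) + f = 14²/(20 × 0.014) + 14 = 196/0.28 + 14 ≈ 714.0 mm ≈ 0.714 m.

0.714 m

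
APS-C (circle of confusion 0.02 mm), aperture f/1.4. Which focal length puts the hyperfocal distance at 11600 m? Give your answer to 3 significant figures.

570 mm

From H = f²/(N·c) + f, with f ≪ H: f ≈ √(H·N·c) = √(11600000 × 1.4 × 0.02) = √324800 ≈ 569.9 mm.
The +f correction barely moves this — solving exactly, f² + N·c·f − N·c·H = 0 ⇒ f = (−N·c + √((N·c)² + 4·N·c·H))/2 = (−0.028 + √1299200)/2 ≈ 569.90 mm, so f ≈ 570 mm.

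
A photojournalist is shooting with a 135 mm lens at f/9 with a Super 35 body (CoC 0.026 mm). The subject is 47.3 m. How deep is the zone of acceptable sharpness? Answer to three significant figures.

90.5 m

Hyperfocal distance H = f²/(N·c) + f = 135²/(9 × 0.026) + 135 = 18225/0.234 + 135 ≈ 78019.6 mm ≈ 78.02 m.
Near limit Dn = s·(H − f)/(H + s − 2f) = 47300 × (78019.6 − 135) / (78019.6 + 47300 − 2 × 135) = 47300 × 77884.6 / 125049.6 ≈ 29460 mm.
Far limit Df = s·(H − f)/(H − s) = 47300 × (78019.6 − 135) / (78019.6 − 47300) = 47300 × 77884.6 / 30719.6 ≈ 119921 mm.
Depth of field = Df − Dn = 119921 − 29460 ≈ 90461 mm ≈ 90.5 m.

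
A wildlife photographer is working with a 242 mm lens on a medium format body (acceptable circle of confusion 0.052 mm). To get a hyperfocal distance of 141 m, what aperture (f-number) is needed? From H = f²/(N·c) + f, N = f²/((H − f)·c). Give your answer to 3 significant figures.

f/8

Rearrange H = f²/(N·c) + f for N: N = f² / ((H − f)·c).
N = 242² / ((141000 − 242) × 0.052) = 58564 / 7319 ≈ 8.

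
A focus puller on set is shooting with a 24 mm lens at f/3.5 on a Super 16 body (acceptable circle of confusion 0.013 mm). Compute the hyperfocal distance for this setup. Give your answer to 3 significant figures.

12.7 m

Hyperfocal distance H = f²/(N·c) + f = 24²/(3.5 × 0.013) + 24 = 576/0.0455 + 24 ≈ 12683.3 mm ≈ 12.7 m.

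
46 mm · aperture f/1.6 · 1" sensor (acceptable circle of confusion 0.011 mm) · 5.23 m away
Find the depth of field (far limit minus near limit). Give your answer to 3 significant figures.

Hyperfocal distance H = f²/(N·c) + f = 46²/(1.6 × 0.011) + 46 = 2116/0.0176 + 46 ≈ 120273.3 mm ≈ 120.3 m.
Near limit Dn = s·(H − f)/(H + s − 2f) = 5230 × (120273.3 − 46) / (120273.3 + 5230 − 2 × 46) = 5230 × 120227.3 / 125411.3 ≈ 5013.81 mm.
Far limit Df = s·(H − f)/(H − s) = 5230 × (120273.3 − 46) / (120273.3 − 5230) = 5230 × 120227.3 / 115043.3 ≈ 5465.67 mm.
Depth of field = Df − Dn = 5465.67 − 5013.81 ≈ 451.86 mm.

452 mm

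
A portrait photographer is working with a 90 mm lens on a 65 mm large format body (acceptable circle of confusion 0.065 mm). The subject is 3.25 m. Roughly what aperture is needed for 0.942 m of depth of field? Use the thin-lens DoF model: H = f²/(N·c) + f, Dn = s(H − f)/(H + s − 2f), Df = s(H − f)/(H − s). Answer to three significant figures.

Write h = H − f = f²/(N·c). The thin-lens limits are Dn = s·h/(h + (s−f)) and Df = s·h/(h − (s−f)), so DoF = Df − Dn = 2·s·(s−f)·h / (h² − (s−f)²).
That is a quadratic in h: DoF·h² − 2·s·(s−f)·h − DoF·(s−f)² = 0 ⇒ h = (s−f)·(s + √(s² + DoF²)) / DoF = 3160 × (3250 + √(3250² + 942²)) / 942 = 3160 × (3250 + 3383.76) / 942 ≈ 22253 mm.
Then N = f²/(c·h) = 90² / (0.065 × 22253) = 8100 / 1446.5 ≈ 5.60.

f/5.60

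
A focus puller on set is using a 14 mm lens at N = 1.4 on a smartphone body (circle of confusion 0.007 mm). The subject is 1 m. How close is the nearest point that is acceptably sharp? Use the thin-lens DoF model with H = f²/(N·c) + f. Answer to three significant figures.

0.953 m

Hyperfocal distance H = f²/(N·c) + f = 14²/(1.4 × 0.007) + 14 = 196/0.0098 + 14 ≈ 20014.0 mm ≈ 20.01 m.
Near limit Dn = s·(H − f)/(H + s − 2f) = 1000 × (20014.0 − 14) / (20014.0 + 1000 − 2 × 14) = 1000 × 20000.0 / 20986.0 ≈ 953.02 mm ≈ 0.953 m.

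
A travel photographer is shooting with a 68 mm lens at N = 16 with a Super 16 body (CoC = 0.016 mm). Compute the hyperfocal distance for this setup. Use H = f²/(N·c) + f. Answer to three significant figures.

18.1 m

Hyperfocal distance H = f²/(N·c) + f = 68²/(16 × 0.016) + 68 = 4624/0.256 + 68 ≈ 18130.5 mm ≈ 18.1 m.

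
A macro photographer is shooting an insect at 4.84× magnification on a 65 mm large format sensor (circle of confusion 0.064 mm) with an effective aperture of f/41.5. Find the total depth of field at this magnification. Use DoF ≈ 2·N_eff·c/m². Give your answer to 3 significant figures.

0.227 mm

At magnification m, DoF ≈ 2·N_eff·c/m² = 2 × 41.5 × 0.064 / 4.84² = 5.312 / 23.43 ≈ 0.227 mm.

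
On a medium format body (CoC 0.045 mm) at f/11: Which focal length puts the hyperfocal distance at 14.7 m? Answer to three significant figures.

85.1 mm

From H = f²/(N·c) + f, with f ≪ H: f ≈ √(H·N·c) = √(14700 × 11 × 0.045) = √7276.5 ≈ 85.30 mm.
Exact: f² + N·c·f − N·c·H = 0 ⇒ f = (−N·c + √((N·c)² + 4·N·c·H))/2 = (−0.495 + √29106)/2 ≈ 85.055 mm ≈ 85.1 mm.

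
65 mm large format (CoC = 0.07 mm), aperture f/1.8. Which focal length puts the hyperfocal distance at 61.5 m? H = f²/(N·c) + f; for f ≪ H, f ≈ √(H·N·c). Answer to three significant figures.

From H = f²/(N·c) + f, with f ≪ H: f ≈ √(H·N·c) = √(61500 × 1.8 × 0.07) = √7749.0 ≈ 88.03 mm.
The +f correction barely moves this — solving exactly, f² + N·c·f − N·c·H = 0 ⇒ f = (−N·c + √((N·c)² + 4·N·c·H))/2 = (−0.126 + √30996)/2 ≈ 87.965 mm, so f ≈ 88.0 mm.

88.0 mm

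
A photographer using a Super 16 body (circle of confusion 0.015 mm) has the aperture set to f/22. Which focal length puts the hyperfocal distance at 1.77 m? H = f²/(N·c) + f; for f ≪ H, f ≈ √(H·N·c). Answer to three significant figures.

From H = f²/(N·c) + f, with f ≪ H: f ≈ √(H·N·c) = √(1770 × 22 × 0.015) = √584.10 ≈ 24.17 mm.
Exact: f² + N·c·f − N·c·H = 0 ⇒ f = (−N·c + √((N·c)² + 4·N·c·H))/2 = (−0.33 + √2336.5)/2 ≈ 24.004 mm ≈ 24.0 mm.

24.0 mm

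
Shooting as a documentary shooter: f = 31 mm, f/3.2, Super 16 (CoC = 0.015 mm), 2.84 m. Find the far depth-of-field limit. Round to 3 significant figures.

Hyperfocal distance H = f²/(N·c) + f = 31²/(3.2 × 0.015) + 31 = 961/0.048 + 31 ≈ 20051.8 mm ≈ 20.05 m.
Far limit Df = s·(H − f)/(H − s) = 2840 × (20051.8 − 31) / (20051.8 − 2840) = 2840 × 20020.8 / 17211.8 ≈ 3303.5 mm ≈ 3.30 m.

3.30 m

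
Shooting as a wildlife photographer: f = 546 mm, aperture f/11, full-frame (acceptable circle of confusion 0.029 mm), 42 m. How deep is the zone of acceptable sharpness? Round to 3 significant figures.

3.73 m

Hyperfocal distance H = f²/(N·c) + f = 546²/(11 × 0.029) + 546 = 298116/0.319 + 546 ≈ 935078.9 mm ≈ 935.1 m.
Near limit Dn = s·(H − f)/(H + s − 2f) = 42000 × (935078.9 − 546) / (935078.9 + 42000 − 2 × 546) = 42000 × 934532.9 / 975986.9 ≈ 40216.1 mm.
Far limit Df = s·(H − f)/(H − s) = 42000 × (935078.9 − 546) / (935078.9 − 42000) = 42000 × 934532.9 / 893078.9 ≈ 43949.5 mm.
Depth of field = Df − Dn = 43949.5 − 40216.1 ≈ 3733.4 mm ≈ 3.73 m.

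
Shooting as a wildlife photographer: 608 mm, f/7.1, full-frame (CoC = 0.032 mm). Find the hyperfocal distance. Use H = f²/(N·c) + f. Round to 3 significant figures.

1630 m

Hyperfocal distance H = f²/(N·c) + f = 608²/(7.1 × 0.032) + 608 = 369664/0.2272 + 608 ≈ 1627650.3 mm ≈ 1630 m.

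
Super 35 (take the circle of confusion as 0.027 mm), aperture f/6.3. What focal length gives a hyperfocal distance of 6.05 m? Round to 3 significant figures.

32.0 mm

From H = f²/(N·c) + f, with f ≪ H: f ≈ √(H·N·c) = √(6050 × 6.3 × 0.027) = √1029.1 ≈ 32.08 mm.
Exact: f² + N·c·f − N·c·H = 0 ⇒ f = (−N·c + √((N·c)² + 4·N·c·H))/2 = (−0.1701 + √4116.4)/2 ≈ 31.995 mm ≈ 32.0 mm.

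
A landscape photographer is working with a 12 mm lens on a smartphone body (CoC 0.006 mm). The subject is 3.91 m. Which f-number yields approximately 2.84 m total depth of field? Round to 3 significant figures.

Write h = H − f = f²/(N·c). The thin-lens limits are Dn = s·h/(h + (s−f)) and Df = s·h/(h − (s−f)), so DoF = Df − Dn = 2·s·(s−f)·h / (h² − (s−f)²).
That is a quadratic in h: DoF·h² − 2·s·(s−f)·h − DoF·(s−f)² = 0 ⇒ h = (s−f)·(s + √(s² + DoF²)) / DoF = 3898 × (3910 + √(3910² + 2840²)) / 2840 = 3898 × (3910 + 4832.57) / 2840 ≈ 11999 mm.
Then N = f²/(c·h) = 12² / (0.006 × 11999) = 144 / 71.997 ≈ 2.00.

f/2.00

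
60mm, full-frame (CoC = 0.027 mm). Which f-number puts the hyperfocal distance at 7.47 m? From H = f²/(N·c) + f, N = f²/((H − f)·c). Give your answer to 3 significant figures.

f/18

Rearrange H = f²/(N·c) + f for N: N = f² / ((H − f)·c).
N = 60² / ((7470 − 60) × 0.027) = 3600 / 200.1 ≈ 18.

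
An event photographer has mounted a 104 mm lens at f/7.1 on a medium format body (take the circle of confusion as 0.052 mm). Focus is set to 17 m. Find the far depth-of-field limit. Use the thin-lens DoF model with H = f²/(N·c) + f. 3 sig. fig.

Hyperfocal distance H = f²/(N·c) + f = 104²/(7.1 × 0.052) + 104 = 10816/0.3692 + 104 ≈ 29399.8 mm ≈ 29.40 m.
Far limit Df = s·(H − f)/(H − s) = 17000 × (29399.8 − 104) / (29399.8 − 17000) = 17000 × 29295.8 / 12399.8 ≈ 40164 mm ≈ 40.2 m.

40.2 m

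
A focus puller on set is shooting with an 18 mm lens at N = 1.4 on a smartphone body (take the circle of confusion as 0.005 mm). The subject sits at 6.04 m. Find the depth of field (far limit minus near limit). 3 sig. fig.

1.60 m

Hyperfocal distance H = f²/(N·c) + f = 18²/(1.4 × 0.005) + 18 = 324/0.007 + 18 ≈ 46303.7 mm ≈ 46.30 m.
Near limit Dn = s·(H − f)/(H + s − 2f) = 6040 × (46303.7 − 18) / (46303.7 + 6040 − 2 × 18) = 6040 × 46285.7 / 52307.7 ≈ 5344.6 mm.
Far limit Df = s·(H − f)/(H − s) = 6040 × (46303.7 − 18) / (46303.7 − 6040) = 6040 × 46285.7 / 40263.7 ≈ 6943.4 mm.
Depth of field = Df − Dn = 6943.4 − 5344.6 ≈ 1598.8 mm ≈ 1.60 m.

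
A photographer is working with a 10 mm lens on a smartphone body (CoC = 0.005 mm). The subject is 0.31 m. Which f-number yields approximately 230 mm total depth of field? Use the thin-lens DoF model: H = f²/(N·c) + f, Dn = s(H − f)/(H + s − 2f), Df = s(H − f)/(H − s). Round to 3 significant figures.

Write h = H − f = f²/(N·c). The thin-lens limits are Dn = s·h/(h + (s−f)) and Df = s·h/(h − (s−f)), so DoF = Df − Dn = 2·s·(s−f)·h / (h² − (s−f)²).
That is a quadratic in h: DoF·h² − 2·s·(s−f)·h − DoF·(s−f)² = 0 ⇒ h = (s−f)·(s + √(s² + DoF²)) / DoF = 300 × (310 + √(310² + 230²)) / 230 = 300 × (310 + 386.005) / 230 ≈ 907.83 mm.
Then N = f²/(c·h) = 10² / (0.005 × 907.83) = 100 / 4.5392 ≈ 22.

f/22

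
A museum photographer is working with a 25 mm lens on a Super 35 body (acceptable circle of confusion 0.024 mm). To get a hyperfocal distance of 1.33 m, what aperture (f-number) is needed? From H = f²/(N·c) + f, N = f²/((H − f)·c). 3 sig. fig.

f/20

Rearrange H = f²/(N·c) + f for N: N = f² / ((H − f)·c).
N = 25² / ((1330 − 25) × 0.024) = 625 / 31.32 ≈ 20.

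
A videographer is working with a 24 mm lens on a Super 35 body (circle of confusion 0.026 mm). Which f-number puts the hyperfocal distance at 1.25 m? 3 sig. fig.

f/18.1

Rearrange H = f²/(N·c) + f for N: N = f² / ((H − f)·c).
N = 24² / ((1250 − 24) × 0.026) = 576 / 31.88 ≈ 18.1.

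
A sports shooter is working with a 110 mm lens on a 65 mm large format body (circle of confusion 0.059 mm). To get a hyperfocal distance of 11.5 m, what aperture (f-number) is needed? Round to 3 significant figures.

f/18

Rearrange H = f²/(N·c) + f for N: N = f² / ((H − f)·c).
N = 110² / ((11500 − 110) × 0.059) = 12100 / 672.0 ≈ 18.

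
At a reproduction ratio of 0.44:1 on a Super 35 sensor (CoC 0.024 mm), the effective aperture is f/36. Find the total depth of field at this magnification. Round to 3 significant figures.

At magnification m, DoF ≈ 2·N_eff·c/m² = 2 × 36 × 0.024 / 0.44² = 1.728 / 0.1936 ≈ 8.93 mm.

8.93 mm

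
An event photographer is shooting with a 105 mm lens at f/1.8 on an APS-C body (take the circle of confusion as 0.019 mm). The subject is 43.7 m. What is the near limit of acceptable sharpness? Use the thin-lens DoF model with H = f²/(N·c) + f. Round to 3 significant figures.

38.5 m

Hyperfocal distance H = f²/(N·c) + f = 105²/(1.8 × 0.019) + 105 = 11025/0.0342 + 105 ≈ 322473.4 mm ≈ 322.5 m.
Near limit Dn = s·(H − f)/(H + s − 2f) = 43700 × (322473.4 − 105) / (322473.4 + 43700 − 2 × 105) = 43700 × 322368.4 / 365963.4 ≈ 38494 mm ≈ 38.5 m.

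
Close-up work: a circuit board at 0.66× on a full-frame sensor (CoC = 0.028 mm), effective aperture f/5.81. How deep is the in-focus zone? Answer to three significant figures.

At magnification m, DoF ≈ 2·N_eff·c/m² = 2 × 5.81 × 0.028 / 0.66² = 0.3254 / 0.4356 ≈ 0.747 mm.

0.747 mm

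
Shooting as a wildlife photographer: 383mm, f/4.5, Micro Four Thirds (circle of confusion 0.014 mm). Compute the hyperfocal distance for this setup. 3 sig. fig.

Hyperfocal distance H = f²/(N·c) + f = 383²/(4.5 × 0.014) + 383 = 146689/0.063 + 383 ≈ 2328779.8 mm ≈ 2330 m.

2330 m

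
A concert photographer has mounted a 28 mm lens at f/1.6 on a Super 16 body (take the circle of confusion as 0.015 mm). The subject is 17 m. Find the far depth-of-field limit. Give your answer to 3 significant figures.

35.4 m

Hyperfocal distance H = f²/(N·c) + f = 28²/(1.6 × 0.015) + 28 = 784/0.024 + 28 ≈ 32694.7 mm ≈ 32.69 m.
Far limit Df = s·(H − f)/(H − s) = 17000 × (32694.7 − 28) / (32694.7 − 17000) = 17000 × 32666.7 / 15694.7 ≈ 35384 mm ≈ 35.4 m.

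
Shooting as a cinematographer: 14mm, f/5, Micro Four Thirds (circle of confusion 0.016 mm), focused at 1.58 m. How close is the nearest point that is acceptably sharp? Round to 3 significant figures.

Hyperfocal distance H = f²/(N·c) + f = 14²/(5 × 0.016) + 14 = 196/0.08 + 14 ≈ 2464.0 mm ≈ 2.464 m.
Near limit Dn = s·(H − f)/(H + s − 2f) = 1580 × (2464.0 − 14) / (2464.0 + 1580 − 2 × 14) = 1580 × 2450.0 / 4016.0 ≈ 963.89 mm ≈ 0.964 m.

0.964 m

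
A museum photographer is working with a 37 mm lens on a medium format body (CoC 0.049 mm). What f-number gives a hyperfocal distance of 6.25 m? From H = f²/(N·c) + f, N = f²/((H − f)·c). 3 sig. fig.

Rearrange H = f²/(N·c) + f for N: N = f² / ((H − f)·c).
N = 37² / ((6250 − 37) × 0.049) = 1369 / 304.4 ≈ 4.50.

f/4.50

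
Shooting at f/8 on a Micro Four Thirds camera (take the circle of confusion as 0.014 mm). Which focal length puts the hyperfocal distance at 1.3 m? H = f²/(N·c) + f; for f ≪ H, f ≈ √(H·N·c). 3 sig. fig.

12.0 mm

From H = f²/(N·c) + f, with f ≪ H: f ≈ √(H·N·c) = √(1300 × 8 × 0.014) = √145.60 ≈ 12.07 mm.
Exact: f² + N·c·f − N·c·H = 0 ⇒ f = (−N·c + √((N·c)² + 4·N·c·H))/2 = (−0.112 + √582.41)/2 ≈ 12.011 mm ≈ 12.0 mm.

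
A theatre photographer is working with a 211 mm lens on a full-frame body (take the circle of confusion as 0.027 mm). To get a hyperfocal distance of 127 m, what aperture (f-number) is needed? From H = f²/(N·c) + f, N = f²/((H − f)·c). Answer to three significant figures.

Rearrange H = f²/(N·c) + f for N: N = f² / ((H − f)·c).
N = 211² / ((127000 − 211) × 0.027) = 44521 / 3423 ≈ 13.

f/13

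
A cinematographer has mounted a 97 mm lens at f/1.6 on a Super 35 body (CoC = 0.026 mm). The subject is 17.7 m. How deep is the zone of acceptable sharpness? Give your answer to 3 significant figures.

Hyperfocal distance H = f²/(N·c) + f = 97²/(1.6 × 0.026) + 97 = 9409/0.0416 + 97 ≈ 226274.9 mm ≈ 226.3 m.
Near limit Dn = s·(H − f)/(H + s − 2f) = 17700 × (226274.9 − 97) / (226274.9 + 17700 − 2 × 97) = 17700 × 226177.9 / 243780.9 ≈ 16421.9 mm.
Far limit Df = s·(H − f)/(H − s) = 17700 × (226274.9 − 97) / (226274.9 − 17700) = 17700 × 226177.9 / 208574.9 ≈ 19193.8 mm.
Depth of field = Df − Dn = 19193.8 − 16421.9 ≈ 2771.9 mm ≈ 2.77 m.

2.77 m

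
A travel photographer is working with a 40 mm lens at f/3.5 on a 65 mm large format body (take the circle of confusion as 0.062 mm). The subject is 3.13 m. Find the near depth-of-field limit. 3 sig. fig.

Hyperfocal distance H = f²/(N·c) + f = 40²/(3.5 × 0.062) + 40 = 1600/0.217 + 40 ≈ 7413.3 mm ≈ 7.413 m.
Near limit Dn = s·(H − f)/(H + s − 2f) = 3130 × (7413.3 − 40) / (7413.3 + 3130 − 2 × 40) = 3130 × 7373.3 / 10463.3 ≈ 2205.7 mm ≈ 2.21 m.

2.21 m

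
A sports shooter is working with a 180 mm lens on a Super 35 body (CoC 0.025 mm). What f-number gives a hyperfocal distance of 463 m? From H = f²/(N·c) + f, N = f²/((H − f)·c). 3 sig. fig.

f/2.80

Rearrange H = f²/(N·c) + f for N: N = f² / ((H − f)·c).
N = 180² / ((463000 − 180) × 0.025) = 32400 / 11570 ≈ 2.80.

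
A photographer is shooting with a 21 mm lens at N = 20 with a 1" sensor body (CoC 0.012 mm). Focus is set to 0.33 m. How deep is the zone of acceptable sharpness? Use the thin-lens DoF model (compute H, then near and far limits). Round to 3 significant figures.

114 mm

Hyperfocal distance H = f²/(N·c) + f = 21²/(20 × 0.012) + 21 = 441/0.24 + 21 ≈ 1858.5 mm ≈ 1.859 m.
Near limit Dn = s·(H − f)/(H + s − 2f) = 330 × (1858.5 − 21) / (1858.5 + 330 − 2 × 21) = 330 × 1837.5 / 2146.5 ≈ 282.49 mm.
Far limit Df = s·(H − f)/(H − s) = 330 × (1858.5 − 21) / (1858.5 − 330) = 330 × 1837.5 / 1528.5 ≈ 396.71 mm.
Depth of field = Df − Dn = 396.71 − 282.49 ≈ 114.22 mm.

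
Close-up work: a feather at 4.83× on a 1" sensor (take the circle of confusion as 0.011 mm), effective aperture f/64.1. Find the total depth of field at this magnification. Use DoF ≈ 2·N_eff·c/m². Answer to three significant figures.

0.0604 mm

At magnification m, DoF ≈ 2·N_eff·c/m² = 2 × 64.1 × 0.011 / 4.83² = 1.41 / 23.33 ≈ 0.0604 mm.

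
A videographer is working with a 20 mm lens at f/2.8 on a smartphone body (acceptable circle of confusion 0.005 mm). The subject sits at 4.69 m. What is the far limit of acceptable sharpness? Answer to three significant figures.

Hyperfocal distance H = f²/(N·c) + f = 20²/(2.8 × 0.005) + 20 = 400/0.014 + 20 ≈ 28591.4 mm ≈ 28.59 m.
Far limit Df = s·(H − f)/(H − s) = 4690 × (28591.4 − 20) / (28591.4 − 4690) = 4690 × 28571.4 / 23901.4 ≈ 5606.4 mm ≈ 5.61 m.

5.61 m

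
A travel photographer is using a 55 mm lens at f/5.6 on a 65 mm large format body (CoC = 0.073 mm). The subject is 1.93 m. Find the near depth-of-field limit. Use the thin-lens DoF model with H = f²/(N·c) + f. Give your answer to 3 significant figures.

Hyperfocal distance H = f²/(N·c) + f = 55²/(5.6 × 0.073) + 55 = 3025/0.4088 + 55 ≈ 7454.7 mm ≈ 7.455 m.
Near limit Dn = s·(H − f)/(H + s − 2f) = 1930 × (7454.7 − 55) / (7454.7 + 1930 − 2 × 55) = 1930 × 7399.7 / 9274.7 ≈ 1539.8 mm ≈ 1.54 m.

1.54 m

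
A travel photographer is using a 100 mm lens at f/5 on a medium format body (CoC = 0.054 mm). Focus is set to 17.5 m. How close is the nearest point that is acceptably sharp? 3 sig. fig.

11.9 m

Hyperfocal distance H = f²/(N·c) + f = 100²/(5 × 0.054) + 100 = 10000/0.27 + 100 ≈ 37137.0 mm ≈ 37.14 m.
Near limit Dn = s·(H − f)/(H + s − 2f) = 17500 × (37137.0 − 100) / (37137.0 + 17500 − 2 × 100) = 17500 × 37037.0 / 54437.0 ≈ 11906 mm ≈ 11.9 m.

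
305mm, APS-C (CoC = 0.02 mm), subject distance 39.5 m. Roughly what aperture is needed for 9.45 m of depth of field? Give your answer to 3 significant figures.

Write h = H − f = f²/(N·c). The thin-lens limits are Dn = s·h/(h + (s−f)) and Df = s·h/(h − (s−f)), so DoF = Df − Dn = 2·s·(s−f)·h / (h² − (s−f)²).
That is a quadratic in h: DoF·h² − 2·s·(s−f)·h − DoF·(s−f)² = 0 ⇒ h = (s−f)·(s + √(s² + DoF²)) / DoF = 39195 × (39500 + √(39500² + 9450²)) / 9450 = 39195 × (39500 + 40614.7) / 9450 ≈ 332285 mm.
Then N = f²/(c·h) = 305² / (0.02 × 332285) = 93025 / 6645.7 ≈ 14.

f/14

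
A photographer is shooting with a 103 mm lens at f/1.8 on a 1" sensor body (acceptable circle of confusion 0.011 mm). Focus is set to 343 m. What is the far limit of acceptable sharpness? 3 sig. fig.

953 m

Hyperfocal distance H = f²/(N·c) + f = 103²/(1.8 × 0.011) + 103 = 10609/0.0198 + 103 ≈ 535911.1 mm ≈ 535.9 m.
Far limit Df = s·(H − f)/(H − s) = 343000 × (535911.1 − 103) / (535911.1 − 343000) = 343000 × 535808.1 / 192911.1 ≈ 952678 mm ≈ 953 m.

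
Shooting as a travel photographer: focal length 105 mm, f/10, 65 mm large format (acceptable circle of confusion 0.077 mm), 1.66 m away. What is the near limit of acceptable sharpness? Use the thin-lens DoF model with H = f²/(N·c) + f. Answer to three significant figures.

1.50 m

Hyperfocal distance H = f²/(N·c) + f = 105²/(10 × 0.077) + 105 = 11025/0.77 + 105 ≈ 14423.2 mm ≈ 14.42 m.
Near limit Dn = s·(H − f)/(H + s − 2f) = 1660 × (14423.2 − 105) / (14423.2 + 1660 − 2 × 105) = 1660 × 14318.2 / 15873.2 ≈ 1497.4 mm ≈ 1.50 m.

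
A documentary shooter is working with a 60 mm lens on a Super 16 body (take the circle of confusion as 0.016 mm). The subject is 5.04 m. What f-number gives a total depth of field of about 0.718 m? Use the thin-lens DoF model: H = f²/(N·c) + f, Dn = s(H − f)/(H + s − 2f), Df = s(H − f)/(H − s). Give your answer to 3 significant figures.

f/3.20

Write h = H − f = f²/(N·c). The thin-lens limits are Dn = s·h/(h + (s−f)) and Df = s·h/(h − (s−f)), so DoF = Df − Dn = 2·s·(s−f)·h / (h² − (s−f)²).
That is a quadratic in h: DoF·h² − 2·s·(s−f)·h − DoF·(s−f)² = 0 ⇒ h = (s−f)·(s + √(s² + DoF²)) / DoF = 4980 × (5040 + √(5040² + 718²)) / 718 = 4980 × (5040 + 5090.89) / 718 ≈ 70267 mm.
Then N = f²/(c·h) = 60² / (0.016 × 70267) = 3600 / 1124.3 ≈ 3.20.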